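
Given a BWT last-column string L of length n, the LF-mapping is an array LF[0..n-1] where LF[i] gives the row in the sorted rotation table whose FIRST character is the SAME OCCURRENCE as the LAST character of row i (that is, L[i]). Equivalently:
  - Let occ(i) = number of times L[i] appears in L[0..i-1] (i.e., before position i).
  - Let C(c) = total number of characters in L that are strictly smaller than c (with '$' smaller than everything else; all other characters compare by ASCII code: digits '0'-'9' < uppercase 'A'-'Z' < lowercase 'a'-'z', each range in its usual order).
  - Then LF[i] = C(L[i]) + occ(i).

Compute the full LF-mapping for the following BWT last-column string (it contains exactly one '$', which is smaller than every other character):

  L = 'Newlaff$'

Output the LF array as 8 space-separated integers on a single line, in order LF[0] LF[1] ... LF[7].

Answer: 1 3 7 6 2 4 5 0

Derivation:
Char counts: '$':1, 'N':1, 'a':1, 'e':1, 'f':2, 'l':1, 'w':1
C (first-col start): C('$')=0, C('N')=1, C('a')=2, C('e')=3, C('f')=4, C('l')=6, C('w')=7
L[0]='N': occ=0, LF[0]=C('N')+0=1+0=1
L[1]='e': occ=0, LF[1]=C('e')+0=3+0=3
L[2]='w': occ=0, LF[2]=C('w')+0=7+0=7
L[3]='l': occ=0, LF[3]=C('l')+0=6+0=6
L[4]='a': occ=0, LF[4]=C('a')+0=2+0=2
L[5]='f': occ=0, LF[5]=C('f')+0=4+0=4
L[6]='f': occ=1, LF[6]=C('f')+1=4+1=5
L[7]='$': occ=0, LF[7]=C('$')+0=0+0=0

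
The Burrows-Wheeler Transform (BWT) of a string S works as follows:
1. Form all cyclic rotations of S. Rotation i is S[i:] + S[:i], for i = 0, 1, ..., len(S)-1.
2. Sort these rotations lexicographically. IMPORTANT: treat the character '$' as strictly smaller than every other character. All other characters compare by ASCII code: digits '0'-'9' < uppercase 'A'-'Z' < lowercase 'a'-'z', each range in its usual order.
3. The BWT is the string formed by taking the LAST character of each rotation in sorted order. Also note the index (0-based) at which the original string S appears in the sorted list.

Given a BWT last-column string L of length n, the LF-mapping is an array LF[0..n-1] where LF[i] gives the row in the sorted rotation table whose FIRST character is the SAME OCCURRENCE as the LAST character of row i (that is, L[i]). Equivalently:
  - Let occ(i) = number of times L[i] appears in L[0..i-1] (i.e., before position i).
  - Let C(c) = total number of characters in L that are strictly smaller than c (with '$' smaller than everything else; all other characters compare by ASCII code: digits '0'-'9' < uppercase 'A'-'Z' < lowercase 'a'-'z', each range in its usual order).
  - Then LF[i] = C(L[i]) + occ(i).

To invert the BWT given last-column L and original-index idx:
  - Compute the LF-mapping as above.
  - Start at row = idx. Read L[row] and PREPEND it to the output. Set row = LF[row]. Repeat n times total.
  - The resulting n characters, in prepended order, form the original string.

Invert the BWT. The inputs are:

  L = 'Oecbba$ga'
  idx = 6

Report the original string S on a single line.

Answer: cabbageO$

Derivation:
LF mapping: 1 7 6 4 5 2 0 8 3
Walk LF starting at row 6, prepending L[row]:
  step 1: row=6, L[6]='$', prepend. Next row=LF[6]=0
  step 2: row=0, L[0]='O', prepend. Next row=LF[0]=1
  step 3: row=1, L[1]='e', prepend. Next row=LF[1]=7
  step 4: row=7, L[7]='g', prepend. Next row=LF[7]=8
  step 5: row=8, L[8]='a', prepend. Next row=LF[8]=3
  step 6: row=3, L[3]='b', prepend. Next row=LF[3]=4
  step 7: row=4, L[4]='b', prepend. Next row=LF[4]=5
  step 8: row=5, L[5]='a', prepend. Next row=LF[5]=2
  step 9: row=2, L[2]='c', prepend. Next row=LF[2]=6
Reversed output: cabbageO$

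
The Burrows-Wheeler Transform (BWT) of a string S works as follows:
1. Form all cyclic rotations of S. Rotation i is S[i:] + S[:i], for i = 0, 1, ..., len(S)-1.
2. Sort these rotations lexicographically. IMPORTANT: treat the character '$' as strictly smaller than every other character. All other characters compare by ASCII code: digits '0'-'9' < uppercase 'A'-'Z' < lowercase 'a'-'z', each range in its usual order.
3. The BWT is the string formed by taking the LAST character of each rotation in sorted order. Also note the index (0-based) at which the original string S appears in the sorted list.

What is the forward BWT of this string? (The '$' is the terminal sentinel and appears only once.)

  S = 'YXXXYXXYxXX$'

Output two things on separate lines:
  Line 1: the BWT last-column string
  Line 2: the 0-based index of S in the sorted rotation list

All 12 rotations (rotation i = S[i:]+S[:i]):
  rot[0] = YXXXYXXYxXX$
  rot[1] = XXXYXXYxXX$Y
  rot[2] = XXYXXYxXX$YX
  rot[3] = XYXXYxXX$YXX
  rot[4] = YXXYxXX$YXXX
  rot[5] = XXYxXX$YXXXY
  rot[6] = XYxXX$YXXXYX
  rot[7] = YxXX$YXXXYXX
  rot[8] = xXX$YXXXYXXY
  rot[9] = XX$YXXXYXXYx
  rot[10] = X$YXXXYXXYxX
  rot[11] = $YXXXYXXYxXX
Sorted (with $ < everything):
  sorted[0] = $YXXXYXXYxXX  (last char: 'X')
  sorted[1] = X$YXXXYXXYxX  (last char: 'X')
  sorted[2] = XX$YXXXYXXYx  (last char: 'x')
  sorted[3] = XXXYXXYxXX$Y  (last char: 'Y')
  sorted[4] = XXYXXYxXX$YX  (last char: 'X')
  sorted[5] = XXYxXX$YXXXY  (last char: 'Y')
  sorted[6] = XYXXYxXX$YXX  (last char: 'X')
  sorted[7] = XYxXX$YXXXYX  (last char: 'X')
  sorted[8] = YXXXYXXYxXX$  (last char: '$')
  sorted[9] = YXXYxXX$YXXX  (last char: 'X')
  sorted[10] = YxXX$YXXXYXX  (last char: 'X')
  sorted[11] = xXX$YXXXYXXY  (last char: 'Y')
Last column: XXxYXYXX$XXY
Original string S is at sorted index 8

Answer: XXxYXYXX$XXY
8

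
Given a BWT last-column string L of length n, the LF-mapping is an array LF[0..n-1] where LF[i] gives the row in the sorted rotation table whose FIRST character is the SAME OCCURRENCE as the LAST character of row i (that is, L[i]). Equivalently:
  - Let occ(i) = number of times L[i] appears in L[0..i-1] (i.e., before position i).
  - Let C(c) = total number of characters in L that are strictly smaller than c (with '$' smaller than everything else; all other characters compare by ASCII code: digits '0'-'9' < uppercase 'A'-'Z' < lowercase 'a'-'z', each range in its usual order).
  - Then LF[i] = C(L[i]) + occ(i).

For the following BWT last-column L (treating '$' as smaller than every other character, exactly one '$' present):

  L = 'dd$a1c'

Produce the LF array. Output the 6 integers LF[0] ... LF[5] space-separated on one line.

Char counts: '$':1, '1':1, 'a':1, 'c':1, 'd':2
C (first-col start): C('$')=0, C('1')=1, C('a')=2, C('c')=3, C('d')=4
L[0]='d': occ=0, LF[0]=C('d')+0=4+0=4
L[1]='d': occ=1, LF[1]=C('d')+1=4+1=5
L[2]='$': occ=0, LF[2]=C('$')+0=0+0=0
L[3]='a': occ=0, LF[3]=C('a')+0=2+0=2
L[4]='1': occ=0, LF[4]=C('1')+0=1+0=1
L[5]='c': occ=0, LF[5]=C('c')+0=3+0=3

Answer: 4 5 0 2 1 3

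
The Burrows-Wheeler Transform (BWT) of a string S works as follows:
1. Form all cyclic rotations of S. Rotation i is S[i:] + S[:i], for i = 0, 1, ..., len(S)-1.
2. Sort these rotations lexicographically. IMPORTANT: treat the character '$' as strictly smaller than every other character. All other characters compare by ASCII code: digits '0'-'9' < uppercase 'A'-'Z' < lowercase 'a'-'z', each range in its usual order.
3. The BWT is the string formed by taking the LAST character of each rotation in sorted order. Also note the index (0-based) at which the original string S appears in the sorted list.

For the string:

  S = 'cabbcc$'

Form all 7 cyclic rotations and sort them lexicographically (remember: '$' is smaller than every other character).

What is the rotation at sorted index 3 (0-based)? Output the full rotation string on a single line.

Answer: bcc$cab

Derivation:
All 7 rotations (rotation i = S[i:]+S[:i]):
  rot[0] = cabbcc$
  rot[1] = abbcc$c
  rot[2] = bbcc$ca
  rot[3] = bcc$cab
  rot[4] = cc$cabb
  rot[5] = c$cabbc
  rot[6] = $cabbcc
Sorted (with $ < everything):
  sorted[0] = $cabbcc
  sorted[1] = abbcc$c
  sorted[2] = bbcc$ca
  sorted[3] = bcc$cab
  sorted[4] = c$cabbc
  sorted[5] = cabbcc$
  sorted[6] = cc$cabb
sorted[3] = bcc$cab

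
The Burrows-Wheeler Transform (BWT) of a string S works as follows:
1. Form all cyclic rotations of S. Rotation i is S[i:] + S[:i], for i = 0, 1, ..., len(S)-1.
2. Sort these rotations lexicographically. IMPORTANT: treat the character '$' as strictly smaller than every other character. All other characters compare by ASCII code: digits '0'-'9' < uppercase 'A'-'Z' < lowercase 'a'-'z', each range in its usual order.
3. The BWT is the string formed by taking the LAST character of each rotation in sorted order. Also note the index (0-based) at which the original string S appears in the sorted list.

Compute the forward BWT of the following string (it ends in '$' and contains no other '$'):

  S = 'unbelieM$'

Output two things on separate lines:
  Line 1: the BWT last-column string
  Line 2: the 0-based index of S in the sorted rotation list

Answer: Menibleu$
8

Derivation:
All 9 rotations (rotation i = S[i:]+S[:i]):
  rot[0] = unbelieM$
  rot[1] = nbelieM$u
  rot[2] = belieM$un
  rot[3] = elieM$unb
  rot[4] = lieM$unbe
  rot[5] = ieM$unbel
  rot[6] = eM$unbeli
  rot[7] = M$unbelie
  rot[8] = $unbelieM
Sorted (with $ < everything):
  sorted[0] = $unbelieM  (last char: 'M')
  sorted[1] = M$unbelie  (last char: 'e')
  sorted[2] = belieM$un  (last char: 'n')
  sorted[3] = eM$unbeli  (last char: 'i')
  sorted[4] = elieM$unb  (last char: 'b')
  sorted[5] = ieM$unbel  (last char: 'l')
  sorted[6] = lieM$unbe  (last char: 'e')
  sorted[7] = nbelieM$u  (last char: 'u')
  sorted[8] = unbelieM$  (last char: '$')
Last column: Menibleu$
Original string S is at sorted index 8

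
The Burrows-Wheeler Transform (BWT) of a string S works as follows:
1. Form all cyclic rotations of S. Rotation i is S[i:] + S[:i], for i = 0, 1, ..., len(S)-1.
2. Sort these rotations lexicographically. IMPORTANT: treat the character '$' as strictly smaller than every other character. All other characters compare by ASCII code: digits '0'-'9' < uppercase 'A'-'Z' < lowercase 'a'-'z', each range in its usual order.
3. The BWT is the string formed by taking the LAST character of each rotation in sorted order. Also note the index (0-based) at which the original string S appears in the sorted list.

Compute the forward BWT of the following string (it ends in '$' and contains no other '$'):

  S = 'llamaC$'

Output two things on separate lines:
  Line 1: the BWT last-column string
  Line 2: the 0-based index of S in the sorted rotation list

All 7 rotations (rotation i = S[i:]+S[:i]):
  rot[0] = llamaC$
  rot[1] = lamaC$l
  rot[2] = amaC$ll
  rot[3] = maC$lla
  rot[4] = aC$llam
  rot[5] = C$llama
  rot[6] = $llamaC
Sorted (with $ < everything):
  sorted[0] = $llamaC  (last char: 'C')
  sorted[1] = C$llama  (last char: 'a')
  sorted[2] = aC$llam  (last char: 'm')
  sorted[3] = amaC$ll  (last char: 'l')
  sorted[4] = lamaC$l  (last char: 'l')
  sorted[5] = llamaC$  (last char: '$')
  sorted[6] = maC$lla  (last char: 'a')
Last column: Camll$a
Original string S is at sorted index 5

Answer: Camll$a
5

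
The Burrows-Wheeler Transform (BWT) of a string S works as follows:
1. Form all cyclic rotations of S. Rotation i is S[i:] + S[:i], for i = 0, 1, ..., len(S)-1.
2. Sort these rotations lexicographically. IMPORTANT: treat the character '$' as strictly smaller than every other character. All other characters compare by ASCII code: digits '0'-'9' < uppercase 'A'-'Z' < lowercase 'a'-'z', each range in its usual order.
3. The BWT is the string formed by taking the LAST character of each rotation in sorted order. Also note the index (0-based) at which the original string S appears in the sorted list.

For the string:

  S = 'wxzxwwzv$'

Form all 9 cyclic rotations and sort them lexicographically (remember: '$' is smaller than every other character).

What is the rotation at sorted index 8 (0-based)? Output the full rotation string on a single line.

All 9 rotations (rotation i = S[i:]+S[:i]):
  rot[0] = wxzxwwzv$
  rot[1] = xzxwwzv$w
  rot[2] = zxwwzv$wx
  rot[3] = xwwzv$wxz
  rot[4] = wwzv$wxzx
  rot[5] = wzv$wxzxw
  rot[6] = zv$wxzxww
  rot[7] = v$wxzxwwz
  rot[8] = $wxzxwwzv
Sorted (with $ < everything):
  sorted[0] = $wxzxwwzv
  sorted[1] = v$wxzxwwz
  sorted[2] = wwzv$wxzx
  sorted[3] = wxzxwwzv$
  sorted[4] = wzv$wxzxw
  sorted[5] = xwwzv$wxz
  sorted[6] = xzxwwzv$w
  sorted[7] = zv$wxzxww
  sorted[8] = zxwwzv$wx
sorted[8] = zxwwzv$wx

Answer: zxwwzv$wx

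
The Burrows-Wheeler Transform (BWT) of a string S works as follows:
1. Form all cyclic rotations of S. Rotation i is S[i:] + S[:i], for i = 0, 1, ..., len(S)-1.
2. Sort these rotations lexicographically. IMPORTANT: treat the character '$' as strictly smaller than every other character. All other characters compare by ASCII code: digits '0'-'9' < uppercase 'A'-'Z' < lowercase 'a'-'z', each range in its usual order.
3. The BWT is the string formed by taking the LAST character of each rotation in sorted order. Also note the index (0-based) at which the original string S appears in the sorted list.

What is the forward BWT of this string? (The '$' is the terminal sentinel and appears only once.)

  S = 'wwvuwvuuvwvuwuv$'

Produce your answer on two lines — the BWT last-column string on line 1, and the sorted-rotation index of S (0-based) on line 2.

Answer: vvwuvvuwwwuuuvw$
15

Derivation:
All 16 rotations (rotation i = S[i:]+S[:i]):
  rot[0] = wwvuwvuuvwvuwuv$
  rot[1] = wvuwvuuvwvuwuv$w
  rot[2] = vuwvuuvwvuwuv$ww
  rot[3] = uwvuuvwvuwuv$wwv
  rot[4] = wvuuvwvuwuv$wwvu
  rot[5] = vuuvwvuwuv$wwvuw
  rot[6] = uuvwvuwuv$wwvuwv
  rot[7] = uvwvuwuv$wwvuwvu
  rot[8] = vwvuwuv$wwvuwvuu
  rot[9] = wvuwuv$wwvuwvuuv
  rot[10] = vuwuv$wwvuwvuuvw
  rot[11] = uwuv$wwvuwvuuvwv
  rot[12] = wuv$wwvuwvuuvwvu
  rot[13] = uv$wwvuwvuuvwvuw
  rot[14] = v$wwvuwvuuvwvuwu
  rot[15] = $wwvuwvuuvwvuwuv
Sorted (with $ < everything):
  sorted[0] = $wwvuwvuuvwvuwuv  (last char: 'v')
  sorted[1] = uuvwvuwuv$wwvuwv  (last char: 'v')
  sorted[2] = uv$wwvuwvuuvwvuw  (last char: 'w')
  sorted[3] = uvwvuwuv$wwvuwvu  (last char: 'u')
  sorted[4] = uwuv$wwvuwvuuvwv  (last char: 'v')
  sorted[5] = uwvuuvwvuwuv$wwv  (last char: 'v')
  sorted[6] = v$wwvuwvuuvwvuwu  (last char: 'u')
  sorted[7] = vuuvwvuwuv$wwvuw  (last char: 'w')
  sorted[8] = vuwuv$wwvuwvuuvw  (last char: 'w')
  sorted[9] = vuwvuuvwvuwuv$ww  (last char: 'w')
  sorted[10] = vwvuwuv$wwvuwvuu  (last char: 'u')
  sorted[11] = wuv$wwvuwvuuvwvu  (last char: 'u')
  sorted[12] = wvuuvwvuwuv$wwvu  (last char: 'u')
  sorted[13] = wvuwuv$wwvuwvuuv  (last char: 'v')
  sorted[14] = wvuwvuuvwvuwuv$w  (last char: 'w')
  sorted[15] = wwvuwvuuvwvuwuv$  (last char: '$')
Last column: vvwuvvuwwwuuuvw$
Original string S is at sorted index 15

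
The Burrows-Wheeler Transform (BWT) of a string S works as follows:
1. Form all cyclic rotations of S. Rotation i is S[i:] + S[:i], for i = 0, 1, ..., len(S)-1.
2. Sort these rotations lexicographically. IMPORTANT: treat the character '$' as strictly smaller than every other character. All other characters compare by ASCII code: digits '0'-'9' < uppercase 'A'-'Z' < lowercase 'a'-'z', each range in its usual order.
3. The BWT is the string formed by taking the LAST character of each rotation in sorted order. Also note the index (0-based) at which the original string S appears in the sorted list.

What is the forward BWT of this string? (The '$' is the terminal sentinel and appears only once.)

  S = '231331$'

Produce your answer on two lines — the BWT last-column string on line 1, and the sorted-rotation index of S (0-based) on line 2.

All 7 rotations (rotation i = S[i:]+S[:i]):
  rot[0] = 231331$
  rot[1] = 31331$2
  rot[2] = 1331$23
  rot[3] = 331$231
  rot[4] = 31$2313
  rot[5] = 1$23133
  rot[6] = $231331
Sorted (with $ < everything):
  sorted[0] = $231331  (last char: '1')
  sorted[1] = 1$23133  (last char: '3')
  sorted[2] = 1331$23  (last char: '3')
  sorted[3] = 231331$  (last char: '$')
  sorted[4] = 31$2313  (last char: '3')
  sorted[5] = 31331$2  (last char: '2')
  sorted[6] = 331$231  (last char: '1')
Last column: 133$321
Original string S is at sorted index 3

Answer: 133$321
3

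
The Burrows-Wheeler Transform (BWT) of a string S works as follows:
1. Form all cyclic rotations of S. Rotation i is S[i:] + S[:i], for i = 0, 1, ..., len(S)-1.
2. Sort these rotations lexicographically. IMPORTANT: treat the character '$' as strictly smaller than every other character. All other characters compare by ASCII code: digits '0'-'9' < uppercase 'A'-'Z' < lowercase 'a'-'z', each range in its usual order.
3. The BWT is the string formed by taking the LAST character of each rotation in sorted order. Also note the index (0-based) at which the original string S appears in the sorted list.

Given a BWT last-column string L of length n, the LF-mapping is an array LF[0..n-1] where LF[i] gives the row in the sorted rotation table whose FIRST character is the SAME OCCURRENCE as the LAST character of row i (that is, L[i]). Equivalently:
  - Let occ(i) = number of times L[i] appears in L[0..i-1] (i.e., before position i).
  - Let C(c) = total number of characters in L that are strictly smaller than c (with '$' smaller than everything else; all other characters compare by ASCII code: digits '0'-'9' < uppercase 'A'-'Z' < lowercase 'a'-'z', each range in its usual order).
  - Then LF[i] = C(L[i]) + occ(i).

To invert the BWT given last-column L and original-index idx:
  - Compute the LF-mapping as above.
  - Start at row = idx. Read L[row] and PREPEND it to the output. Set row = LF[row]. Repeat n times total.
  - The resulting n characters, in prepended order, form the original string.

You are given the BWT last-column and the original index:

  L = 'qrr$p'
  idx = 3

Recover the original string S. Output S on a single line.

LF mapping: 2 3 4 0 1
Walk LF starting at row 3, prepending L[row]:
  step 1: row=3, L[3]='$', prepend. Next row=LF[3]=0
  step 2: row=0, L[0]='q', prepend. Next row=LF[0]=2
  step 3: row=2, L[2]='r', prepend. Next row=LF[2]=4
  step 4: row=4, L[4]='p', prepend. Next row=LF[4]=1
  step 5: row=1, L[1]='r', prepend. Next row=LF[1]=3
Reversed output: rprq$

Answer: rprq$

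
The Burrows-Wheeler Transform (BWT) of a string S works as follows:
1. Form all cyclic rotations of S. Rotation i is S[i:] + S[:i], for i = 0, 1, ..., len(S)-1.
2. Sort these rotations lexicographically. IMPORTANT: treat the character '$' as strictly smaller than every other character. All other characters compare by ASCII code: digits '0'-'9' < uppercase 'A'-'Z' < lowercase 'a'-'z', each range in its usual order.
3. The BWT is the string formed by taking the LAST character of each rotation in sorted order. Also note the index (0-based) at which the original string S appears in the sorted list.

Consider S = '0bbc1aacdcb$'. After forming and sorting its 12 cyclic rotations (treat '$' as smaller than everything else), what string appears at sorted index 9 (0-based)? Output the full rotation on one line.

All 12 rotations (rotation i = S[i:]+S[:i]):
  rot[0] = 0bbc1aacdcb$
  rot[1] = bbc1aacdcb$0
  rot[2] = bc1aacdcb$0b
  rot[3] = c1aacdcb$0bb
  rot[4] = 1aacdcb$0bbc
  rot[5] = aacdcb$0bbc1
  rot[6] = acdcb$0bbc1a
  rot[7] = cdcb$0bbc1aa
  rot[8] = dcb$0bbc1aac
  rot[9] = cb$0bbc1aacd
  rot[10] = b$0bbc1aacdc
  rot[11] = $0bbc1aacdcb
Sorted (with $ < everything):
  sorted[0] = $0bbc1aacdcb
  sorted[1] = 0bbc1aacdcb$
  sorted[2] = 1aacdcb$0bbc
  sorted[3] = aacdcb$0bbc1
  sorted[4] = acdcb$0bbc1a
  sorted[5] = b$0bbc1aacdc
  sorted[6] = bbc1aacdcb$0
  sorted[7] = bc1aacdcb$0b
  sorted[8] = c1aacdcb$0bb
  sorted[9] = cb$0bbc1aacd
  sorted[10] = cdcb$0bbc1aa
  sorted[11] = dcb$0bbc1aac
sorted[9] = cb$0bbc1aacd

Answer: cb$0bbc1aacd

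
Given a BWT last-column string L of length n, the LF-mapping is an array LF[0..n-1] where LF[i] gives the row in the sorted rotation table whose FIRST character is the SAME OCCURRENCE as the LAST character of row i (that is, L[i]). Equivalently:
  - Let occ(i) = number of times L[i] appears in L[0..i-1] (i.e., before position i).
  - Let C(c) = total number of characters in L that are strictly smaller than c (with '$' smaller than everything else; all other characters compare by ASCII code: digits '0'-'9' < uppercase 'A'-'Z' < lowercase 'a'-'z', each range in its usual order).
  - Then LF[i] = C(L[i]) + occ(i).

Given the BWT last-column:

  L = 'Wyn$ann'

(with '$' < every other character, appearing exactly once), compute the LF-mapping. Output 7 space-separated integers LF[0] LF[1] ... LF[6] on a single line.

Answer: 1 6 3 0 2 4 5

Derivation:
Char counts: '$':1, 'W':1, 'a':1, 'n':3, 'y':1
C (first-col start): C('$')=0, C('W')=1, C('a')=2, C('n')=3, C('y')=6
L[0]='W': occ=0, LF[0]=C('W')+0=1+0=1
L[1]='y': occ=0, LF[1]=C('y')+0=6+0=6
L[2]='n': occ=0, LF[2]=C('n')+0=3+0=3
L[3]='$': occ=0, LF[3]=C('$')+0=0+0=0
L[4]='a': occ=0, LF[4]=C('a')+0=2+0=2
L[5]='n': occ=1, LF[5]=C('n')+1=3+1=4
L[6]='n': occ=2, LF[6]=C('n')+2=3+2=5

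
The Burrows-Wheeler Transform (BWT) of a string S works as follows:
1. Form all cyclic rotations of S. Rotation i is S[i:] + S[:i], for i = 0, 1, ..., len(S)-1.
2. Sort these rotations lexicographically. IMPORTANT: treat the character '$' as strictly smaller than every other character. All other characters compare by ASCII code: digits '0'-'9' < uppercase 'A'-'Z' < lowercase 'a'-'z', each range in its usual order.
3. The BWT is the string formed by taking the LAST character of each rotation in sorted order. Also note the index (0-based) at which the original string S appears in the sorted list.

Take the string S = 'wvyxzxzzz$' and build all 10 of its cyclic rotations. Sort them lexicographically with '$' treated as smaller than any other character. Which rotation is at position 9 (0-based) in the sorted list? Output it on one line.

All 10 rotations (rotation i = S[i:]+S[:i]):
  rot[0] = wvyxzxzzz$
  rot[1] = vyxzxzzz$w
  rot[2] = yxzxzzz$wv
  rot[3] = xzxzzz$wvy
  rot[4] = zxzzz$wvyx
  rot[5] = xzzz$wvyxz
  rot[6] = zzz$wvyxzx
  rot[7] = zz$wvyxzxz
  rot[8] = z$wvyxzxzz
  rot[9] = $wvyxzxzzz
Sorted (with $ < everything):
  sorted[0] = $wvyxzxzzz
  sorted[1] = vyxzxzzz$w
  sorted[2] = wvyxzxzzz$
  sorted[3] = xzxzzz$wvy
  sorted[4] = xzzz$wvyxz
  sorted[5] = yxzxzzz$wv
  sorted[6] = z$wvyxzxzz
  sorted[7] = zxzzz$wvyx
  sorted[8] = zz$wvyxzxz
  sorted[9] = zzz$wvyxzx
sorted[9] = zzz$wvyxzx

Answer: zzz$wvyxzx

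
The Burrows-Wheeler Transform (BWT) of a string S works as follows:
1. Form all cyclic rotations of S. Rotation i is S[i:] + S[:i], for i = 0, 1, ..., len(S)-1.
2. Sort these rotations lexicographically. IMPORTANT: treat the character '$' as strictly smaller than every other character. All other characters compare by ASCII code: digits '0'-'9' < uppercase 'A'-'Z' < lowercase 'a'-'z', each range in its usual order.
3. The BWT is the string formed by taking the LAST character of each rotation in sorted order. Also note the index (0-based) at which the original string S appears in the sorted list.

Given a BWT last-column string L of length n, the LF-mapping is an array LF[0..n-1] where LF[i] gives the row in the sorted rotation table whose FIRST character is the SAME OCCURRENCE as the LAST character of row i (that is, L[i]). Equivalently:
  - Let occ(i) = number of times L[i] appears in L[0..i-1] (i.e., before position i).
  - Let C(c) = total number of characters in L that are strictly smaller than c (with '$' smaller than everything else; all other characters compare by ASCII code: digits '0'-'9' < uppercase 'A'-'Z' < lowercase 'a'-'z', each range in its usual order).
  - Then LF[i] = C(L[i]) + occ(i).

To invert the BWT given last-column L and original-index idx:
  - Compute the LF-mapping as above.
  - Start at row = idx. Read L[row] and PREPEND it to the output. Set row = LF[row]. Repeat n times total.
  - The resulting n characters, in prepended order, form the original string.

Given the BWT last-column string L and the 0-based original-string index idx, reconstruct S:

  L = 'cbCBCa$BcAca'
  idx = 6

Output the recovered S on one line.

Answer: aCCBBaccbAc$

Derivation:
LF mapping: 9 8 4 2 5 6 0 3 10 1 11 7
Walk LF starting at row 6, prepending L[row]:
  step 1: row=6, L[6]='$', prepend. Next row=LF[6]=0
  step 2: row=0, L[0]='c', prepend. Next row=LF[0]=9
  step 3: row=9, L[9]='A', prepend. Next row=LF[9]=1
  step 4: row=1, L[1]='b', prepend. Next row=LF[1]=8
  step 5: row=8, L[8]='c', prepend. Next row=LF[8]=10
  step 6: row=10, L[10]='c', prepend. Next row=LF[10]=11
  step 7: row=11, L[11]='a', prepend. Next row=LF[11]=7
  step 8: row=7, L[7]='B', prepend. Next row=LF[7]=3
  step 9: row=3, L[3]='B', prepend. Next row=LF[3]=2
  step 10: row=2, L[2]='C', prepend. Next row=LF[2]=4
  step 11: row=4, L[4]='C', prepend. Next row=LF[4]=5
  step 12: row=5, L[5]='a', prepend. Next row=LF[5]=6
Reversed output: aCCBBaccbAc$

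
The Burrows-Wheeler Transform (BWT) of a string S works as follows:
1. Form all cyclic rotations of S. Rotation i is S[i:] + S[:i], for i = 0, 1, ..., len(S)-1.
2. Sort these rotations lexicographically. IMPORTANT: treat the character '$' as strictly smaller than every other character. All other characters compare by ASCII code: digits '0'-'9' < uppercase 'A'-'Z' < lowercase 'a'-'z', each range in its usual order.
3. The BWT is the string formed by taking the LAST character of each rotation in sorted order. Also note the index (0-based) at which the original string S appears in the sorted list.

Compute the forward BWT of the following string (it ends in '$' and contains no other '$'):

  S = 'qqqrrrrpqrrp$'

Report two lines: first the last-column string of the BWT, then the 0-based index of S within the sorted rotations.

All 13 rotations (rotation i = S[i:]+S[:i]):
  rot[0] = qqqrrrrpqrrp$
  rot[1] = qqrrrrpqrrp$q
  rot[2] = qrrrrpqrrp$qq
  rot[3] = rrrrpqrrp$qqq
  rot[4] = rrrpqrrp$qqqr
  rot[5] = rrpqrrp$qqqrr
  rot[6] = rpqrrp$qqqrrr
  rot[7] = pqrrp$qqqrrrr
  rot[8] = qrrp$qqqrrrrp
  rot[9] = rrp$qqqrrrrpq
  rot[10] = rp$qqqrrrrpqr
  rot[11] = p$qqqrrrrpqrr
  rot[12] = $qqqrrrrpqrrp
Sorted (with $ < everything):
  sorted[0] = $qqqrrrrpqrrp  (last char: 'p')
  sorted[1] = p$qqqrrrrpqrr  (last char: 'r')
  sorted[2] = pqrrp$qqqrrrr  (last char: 'r')
  sorted[3] = qqqrrrrpqrrp$  (last char: '$')
  sorted[4] = qqrrrrpqrrp$q  (last char: 'q')
  sorted[5] = qrrp$qqqrrrrp  (last char: 'p')
  sorted[6] = qrrrrpqrrp$qq  (last char: 'q')
  sorted[7] = rp$qqqrrrrpqr  (last char: 'r')
  sorted[8] = rpqrrp$qqqrrr  (last char: 'r')
  sorted[9] = rrp$qqqrrrrpq  (last char: 'q')
  sorted[10] = rrpqrrp$qqqrr  (last char: 'r')
  sorted[11] = rrrpqrrp$qqqr  (last char: 'r')
  sorted[12] = rrrrpqrrp$qqq  (last char: 'q')
Last column: prr$qpqrrqrrq
Original string S is at sorted index 3

Answer: prr$qpqrrqrrq
3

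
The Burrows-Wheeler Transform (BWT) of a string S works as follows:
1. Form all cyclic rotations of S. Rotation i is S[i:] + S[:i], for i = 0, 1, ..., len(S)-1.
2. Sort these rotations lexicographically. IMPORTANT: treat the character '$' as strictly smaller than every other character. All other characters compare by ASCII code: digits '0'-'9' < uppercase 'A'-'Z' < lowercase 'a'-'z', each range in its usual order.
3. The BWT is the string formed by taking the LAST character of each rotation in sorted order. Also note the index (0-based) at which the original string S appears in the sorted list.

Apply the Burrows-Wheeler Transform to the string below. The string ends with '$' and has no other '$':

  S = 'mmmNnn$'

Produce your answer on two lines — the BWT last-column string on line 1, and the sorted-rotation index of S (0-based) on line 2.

All 7 rotations (rotation i = S[i:]+S[:i]):
  rot[0] = mmmNnn$
  rot[1] = mmNnn$m
  rot[2] = mNnn$mm
  rot[3] = Nnn$mmm
  rot[4] = nn$mmmN
  rot[5] = n$mmmNn
  rot[6] = $mmmNnn
Sorted (with $ < everything):
  sorted[0] = $mmmNnn  (last char: 'n')
  sorted[1] = Nnn$mmm  (last char: 'm')
  sorted[2] = mNnn$mm  (last char: 'm')
  sorted[3] = mmNnn$m  (last char: 'm')
  sorted[4] = mmmNnn$  (last char: '$')
  sorted[5] = n$mmmNn  (last char: 'n')
  sorted[6] = nn$mmmN  (last char: 'N')
Last column: nmmm$nN
Original string S is at sorted index 4

Answer: nmmm$nN
4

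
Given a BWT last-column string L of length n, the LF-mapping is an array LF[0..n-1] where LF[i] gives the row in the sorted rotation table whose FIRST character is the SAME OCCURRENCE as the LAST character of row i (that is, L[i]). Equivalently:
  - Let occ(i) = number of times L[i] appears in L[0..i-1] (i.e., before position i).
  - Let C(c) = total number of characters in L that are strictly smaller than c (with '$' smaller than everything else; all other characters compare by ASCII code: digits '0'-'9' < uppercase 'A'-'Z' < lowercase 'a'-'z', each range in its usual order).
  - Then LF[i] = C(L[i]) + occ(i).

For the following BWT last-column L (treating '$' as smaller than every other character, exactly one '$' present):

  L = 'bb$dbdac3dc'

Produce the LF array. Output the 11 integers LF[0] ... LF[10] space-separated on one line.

Answer: 3 4 0 8 5 9 2 6 1 10 7

Derivation:
Char counts: '$':1, '3':1, 'a':1, 'b':3, 'c':2, 'd':3
C (first-col start): C('$')=0, C('3')=1, C('a')=2, C('b')=3, C('c')=6, C('d')=8
L[0]='b': occ=0, LF[0]=C('b')+0=3+0=3
L[1]='b': occ=1, LF[1]=C('b')+1=3+1=4
L[2]='$': occ=0, LF[2]=C('$')+0=0+0=0
L[3]='d': occ=0, LF[3]=C('d')+0=8+0=8
L[4]='b': occ=2, LF[4]=C('b')+2=3+2=5
L[5]='d': occ=1, LF[5]=C('d')+1=8+1=9
L[6]='a': occ=0, LF[6]=C('a')+0=2+0=2
L[7]='c': occ=0, LF[7]=C('c')+0=6+0=6
L[8]='3': occ=0, LF[8]=C('3')+0=1+0=1
L[9]='d': occ=2, LF[9]=C('d')+2=8+2=10
L[10]='c': occ=1, LF[10]=C('c')+1=6+1=7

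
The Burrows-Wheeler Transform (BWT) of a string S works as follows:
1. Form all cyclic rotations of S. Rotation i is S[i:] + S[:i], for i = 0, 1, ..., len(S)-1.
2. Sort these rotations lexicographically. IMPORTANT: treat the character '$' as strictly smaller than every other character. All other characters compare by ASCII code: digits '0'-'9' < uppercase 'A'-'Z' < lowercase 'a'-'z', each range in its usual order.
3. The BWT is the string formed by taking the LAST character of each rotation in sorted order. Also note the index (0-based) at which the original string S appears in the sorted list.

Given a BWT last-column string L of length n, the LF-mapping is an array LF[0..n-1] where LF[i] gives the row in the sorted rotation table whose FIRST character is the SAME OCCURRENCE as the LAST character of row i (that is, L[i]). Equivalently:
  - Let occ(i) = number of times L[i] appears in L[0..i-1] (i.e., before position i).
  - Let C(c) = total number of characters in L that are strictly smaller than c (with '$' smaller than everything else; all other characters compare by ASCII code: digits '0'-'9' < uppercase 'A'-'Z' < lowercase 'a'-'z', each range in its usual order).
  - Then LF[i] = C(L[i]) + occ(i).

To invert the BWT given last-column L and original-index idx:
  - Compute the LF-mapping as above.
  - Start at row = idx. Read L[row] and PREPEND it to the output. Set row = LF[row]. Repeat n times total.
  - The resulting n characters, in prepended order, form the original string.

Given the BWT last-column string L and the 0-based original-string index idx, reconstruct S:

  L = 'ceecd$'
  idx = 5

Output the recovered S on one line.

Answer: ecdec$

Derivation:
LF mapping: 1 4 5 2 3 0
Walk LF starting at row 5, prepending L[row]:
  step 1: row=5, L[5]='$', prepend. Next row=LF[5]=0
  step 2: row=0, L[0]='c', prepend. Next row=LF[0]=1
  step 3: row=1, L[1]='e', prepend. Next row=LF[1]=4
  step 4: row=4, L[4]='d', prepend. Next row=LF[4]=3
  step 5: row=3, L[3]='c', prepend. Next row=LF[3]=2
  step 6: row=2, L[2]='e', prepend. Next row=LF[2]=5
Reversed output: ecdec$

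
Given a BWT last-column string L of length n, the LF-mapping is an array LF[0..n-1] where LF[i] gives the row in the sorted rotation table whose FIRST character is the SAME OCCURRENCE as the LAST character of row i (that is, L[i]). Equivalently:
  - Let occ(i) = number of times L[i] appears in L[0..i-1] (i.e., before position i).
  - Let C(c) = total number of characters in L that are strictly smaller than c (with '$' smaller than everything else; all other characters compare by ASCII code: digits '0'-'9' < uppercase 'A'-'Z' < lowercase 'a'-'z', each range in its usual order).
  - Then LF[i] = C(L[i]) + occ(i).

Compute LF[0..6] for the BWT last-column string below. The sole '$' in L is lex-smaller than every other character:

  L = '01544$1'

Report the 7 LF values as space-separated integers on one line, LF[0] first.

Answer: 1 2 6 4 5 0 3

Derivation:
Char counts: '$':1, '0':1, '1':2, '4':2, '5':1
C (first-col start): C('$')=0, C('0')=1, C('1')=2, C('4')=4, C('5')=6
L[0]='0': occ=0, LF[0]=C('0')+0=1+0=1
L[1]='1': occ=0, LF[1]=C('1')+0=2+0=2
L[2]='5': occ=0, LF[2]=C('5')+0=6+0=6
L[3]='4': occ=0, LF[3]=C('4')+0=4+0=4
L[4]='4': occ=1, LF[4]=C('4')+1=4+1=5
L[5]='$': occ=0, LF[5]=C('$')+0=0+0=0
L[6]='1': occ=1, LF[6]=C('1')+1=2+1=3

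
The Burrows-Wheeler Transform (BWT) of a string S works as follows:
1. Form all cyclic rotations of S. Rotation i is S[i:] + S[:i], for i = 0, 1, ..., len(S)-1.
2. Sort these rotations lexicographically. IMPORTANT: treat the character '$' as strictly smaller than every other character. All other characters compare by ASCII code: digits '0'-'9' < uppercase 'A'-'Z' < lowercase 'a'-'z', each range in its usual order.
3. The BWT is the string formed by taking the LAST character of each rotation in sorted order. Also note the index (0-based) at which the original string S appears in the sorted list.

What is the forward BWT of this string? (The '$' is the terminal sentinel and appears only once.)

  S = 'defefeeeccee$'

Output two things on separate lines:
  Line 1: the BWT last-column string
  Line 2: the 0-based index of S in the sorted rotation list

Answer: eec$eeceffdee
3

Derivation:
All 13 rotations (rotation i = S[i:]+S[:i]):
  rot[0] = defefeeeccee$
  rot[1] = efefeeeccee$d
  rot[2] = fefeeeccee$de
  rot[3] = efeeeccee$def
  rot[4] = feeeccee$defe
  rot[5] = eeeccee$defef
  rot[6] = eeccee$defefe
  rot[7] = eccee$defefee
  rot[8] = ccee$defefeee
  rot[9] = cee$defefeeec
  rot[10] = ee$defefeeecc
  rot[11] = e$defefeeecce
  rot[12] = $defefeeeccee
Sorted (with $ < everything):
  sorted[0] = $defefeeeccee  (last char: 'e')
  sorted[1] = ccee$defefeee  (last char: 'e')
  sorted[2] = cee$defefeeec  (last char: 'c')
  sorted[3] = defefeeeccee$  (last char: '$')
  sorted[4] = e$defefeeecce  (last char: 'e')
  sorted[5] = eccee$defefee  (last char: 'e')
  sorted[6] = ee$defefeeecc  (last char: 'c')
  sorted[7] = eeccee$defefe  (last char: 'e')
  sorted[8] = eeeccee$defef  (last char: 'f')
  sorted[9] = efeeeccee$def  (last char: 'f')
  sorted[10] = efefeeeccee$d  (last char: 'd')
  sorted[11] = feeeccee$defe  (last char: 'e')
  sorted[12] = fefeeeccee$de  (last char: 'e')
Last column: eec$eeceffdee
Original string S is at sorted index 3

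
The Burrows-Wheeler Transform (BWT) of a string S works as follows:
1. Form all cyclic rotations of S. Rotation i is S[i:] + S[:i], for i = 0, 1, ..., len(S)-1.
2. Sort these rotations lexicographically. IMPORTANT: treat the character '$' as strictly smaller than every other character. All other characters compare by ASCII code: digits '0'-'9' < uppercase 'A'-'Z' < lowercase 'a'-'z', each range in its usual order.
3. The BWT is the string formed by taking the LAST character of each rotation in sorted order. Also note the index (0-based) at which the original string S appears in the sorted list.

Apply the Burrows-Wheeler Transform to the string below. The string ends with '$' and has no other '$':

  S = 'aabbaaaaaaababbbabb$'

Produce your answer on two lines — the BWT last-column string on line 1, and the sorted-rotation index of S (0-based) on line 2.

Answer: bbaaaaa$ababbbbaaaba
7

Derivation:
All 20 rotations (rotation i = S[i:]+S[:i]):
  rot[0] = aabbaaaaaaababbbabb$
  rot[1] = abbaaaaaaababbbabb$a
  rot[2] = bbaaaaaaababbbabb$aa
  rot[3] = baaaaaaababbbabb$aab
  rot[4] = aaaaaaababbbabb$aabb
  rot[5] = aaaaaababbbabb$aabba
  rot[6] = aaaaababbbabb$aabbaa
  rot[7] = aaaababbbabb$aabbaaa
  rot[8] = aaababbbabb$aabbaaaa
  rot[9] = aababbbabb$aabbaaaaa
  rot[10] = ababbbabb$aabbaaaaaa
  rot[11] = babbbabb$aabbaaaaaaa
  rot[12] = abbbabb$aabbaaaaaaab
  rot[13] = bbbabb$aabbaaaaaaaba
  rot[14] = bbabb$aabbaaaaaaabab
  rot[15] = babb$aabbaaaaaaababb
  rot[16] = abb$aabbaaaaaaababbb
  rot[17] = bb$aabbaaaaaaababbba
  rot[18] = b$aabbaaaaaaababbbab
  rot[19] = $aabbaaaaaaababbbabb
Sorted (with $ < everything):
  sorted[0] = $aabbaaaaaaababbbabb  (last char: 'b')
  sorted[1] = aaaaaaababbbabb$aabb  (last char: 'b')
  sorted[2] = aaaaaababbbabb$aabba  (last char: 'a')
  sorted[3] = aaaaababbbabb$aabbaa  (last char: 'a')
  sorted[4] = aaaababbbabb$aabbaaa  (last char: 'a')
  sorted[5] = aaababbbabb$aabbaaaa  (last char: 'a')
  sorted[6] = aababbbabb$aabbaaaaa  (last char: 'a')
  sorted[7] = aabbaaaaaaababbbabb$  (last char: '$')
  sorted[8] = ababbbabb$aabbaaaaaa  (last char: 'a')
  sorted[9] = abb$aabbaaaaaaababbb  (last char: 'b')
  sorted[10] = abbaaaaaaababbbabb$a  (last char: 'a')
  sorted[11] = abbbabb$aabbaaaaaaab  (last char: 'b')
  sorted[12] = b$aabbaaaaaaababbbab  (last char: 'b')
  sorted[13] = baaaaaaababbbabb$aab  (last char: 'b')
  sorted[14] = babb$aabbaaaaaaababb  (last char: 'b')
  sorted[15] = babbbabb$aabbaaaaaaa  (last char: 'a')
  sorted[16] = bb$aabbaaaaaaababbba  (last char: 'a')
  sorted[17] = bbaaaaaaababbbabb$aa  (last char: 'a')
  sorted[18] = bbabb$aabbaaaaaaabab  (last char: 'b')
  sorted[19] = bbbabb$aabbaaaaaaaba  (last char: 'a')
Last column: bbaaaaa$ababbbbaaaba
Original string S is at sorted index 7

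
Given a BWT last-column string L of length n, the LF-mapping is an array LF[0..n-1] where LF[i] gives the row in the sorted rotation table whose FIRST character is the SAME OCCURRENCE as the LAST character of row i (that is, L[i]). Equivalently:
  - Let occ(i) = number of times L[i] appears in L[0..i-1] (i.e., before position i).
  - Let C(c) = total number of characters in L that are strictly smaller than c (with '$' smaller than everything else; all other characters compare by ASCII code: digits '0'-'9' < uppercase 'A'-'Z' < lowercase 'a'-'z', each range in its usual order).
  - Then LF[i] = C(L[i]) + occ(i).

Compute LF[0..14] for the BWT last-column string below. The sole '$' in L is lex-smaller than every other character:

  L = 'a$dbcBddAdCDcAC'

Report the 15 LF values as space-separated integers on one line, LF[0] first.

Answer: 7 0 11 8 9 3 12 13 1 14 4 6 10 2 5

Derivation:
Char counts: '$':1, 'A':2, 'B':1, 'C':2, 'D':1, 'a':1, 'b':1, 'c':2, 'd':4
C (first-col start): C('$')=0, C('A')=1, C('B')=3, C('C')=4, C('D')=6, C('a')=7, C('b')=8, C('c')=9, C('d')=11
L[0]='a': occ=0, LF[0]=C('a')+0=7+0=7
L[1]='$': occ=0, LF[1]=C('$')+0=0+0=0
L[2]='d': occ=0, LF[2]=C('d')+0=11+0=11
L[3]='b': occ=0, LF[3]=C('b')+0=8+0=8
L[4]='c': occ=0, LF[4]=C('c')+0=9+0=9
L[5]='B': occ=0, LF[5]=C('B')+0=3+0=3
L[6]='d': occ=1, LF[6]=C('d')+1=11+1=12
L[7]='d': occ=2, LF[7]=C('d')+2=11+2=13
L[8]='A': occ=0, LF[8]=C('A')+0=1+0=1
L[9]='d': occ=3, LF[9]=C('d')+3=11+3=14
L[10]='C': occ=0, LF[10]=C('C')+0=4+0=4
L[11]='D': occ=0, LF[11]=C('D')+0=6+0=6
L[12]='c': occ=1, LF[12]=C('c')+1=9+1=10
L[13]='A': occ=1, LF[13]=C('A')+1=1+1=2
L[14]='C': occ=1, LF[14]=C('C')+1=4+1=5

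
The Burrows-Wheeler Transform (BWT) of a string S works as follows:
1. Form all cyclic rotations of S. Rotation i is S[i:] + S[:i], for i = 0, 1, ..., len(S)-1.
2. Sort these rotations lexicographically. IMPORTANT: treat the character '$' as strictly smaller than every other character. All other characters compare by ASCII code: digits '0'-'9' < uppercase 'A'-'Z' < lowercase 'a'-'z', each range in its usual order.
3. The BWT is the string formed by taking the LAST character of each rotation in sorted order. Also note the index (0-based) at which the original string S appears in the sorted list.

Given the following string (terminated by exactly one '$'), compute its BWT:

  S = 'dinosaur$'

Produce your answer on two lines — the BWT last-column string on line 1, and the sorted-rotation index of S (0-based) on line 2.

All 9 rotations (rotation i = S[i:]+S[:i]):
  rot[0] = dinosaur$
  rot[1] = inosaur$d
  rot[2] = nosaur$di
  rot[3] = osaur$din
  rot[4] = saur$dino
  rot[5] = aur$dinos
  rot[6] = ur$dinosa
  rot[7] = r$dinosau
  rot[8] = $dinosaur
Sorted (with $ < everything):
  sorted[0] = $dinosaur  (last char: 'r')
  sorted[1] = aur$dinos  (last char: 's')
  sorted[2] = dinosaur$  (last char: '$')
  sorted[3] = inosaur$d  (last char: 'd')
  sorted[4] = nosaur$di  (last char: 'i')
  sorted[5] = osaur$din  (last char: 'n')
  sorted[6] = r$dinosau  (last char: 'u')
  sorted[7] = saur$dino  (last char: 'o')
  sorted[8] = ur$dinosa  (last char: 'a')
Last column: rs$dinuoa
Original string S is at sorted index 2

Answer: rs$dinuoa
2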